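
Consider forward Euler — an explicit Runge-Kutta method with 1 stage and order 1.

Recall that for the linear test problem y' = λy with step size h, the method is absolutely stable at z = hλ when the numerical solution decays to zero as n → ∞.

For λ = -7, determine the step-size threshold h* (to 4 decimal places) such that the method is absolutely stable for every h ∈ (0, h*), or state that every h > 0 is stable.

(-2.0000,0); λ=-7 ⇒ h* = 0.2857.

With y'=λy (z=hλ):
  order 1, 1-stage ⇒ R(z)=1+z
  (e.g. R(-0.43)=0.57000, |R|=0.57000)

Boundary: |R(x)|=1, x<0.
x=-0.43: |R|=0.5700
|R(-1.35)|=0.3500 |R(-0.84)|=0.1600 |R(-0.83)|=0.1700
Bisect:
  x_lo=-2.4545 |R|=1.4545  x_hi=-0.3981 |R|=0.6019
  mid=-1.42628 |R|=0.42628 →hi
  mid=-1.94040 |R|=0.94040 →hi
  mid=-2.19746 |R|=1.19746 →lo
  mid=-2.06893 |R|=1.06893 →lo
  mid=-2.00466 |R|=1.00466 →lo
  mid=-1.97253 |R|=0.97253 →hi
  mid=-1.98860 |R|=0.98860 →hi
  mid=-1.99663 |R|=0.99663 →hi
  mid=-2.00065 |R|=1.00065 →lo
  mid=-1.99864 |R|=0.99864 →hi
  ...
  [-2.00002,-1.99989] ⇒ x*=-2.0000
Interval (-2.0000, 0).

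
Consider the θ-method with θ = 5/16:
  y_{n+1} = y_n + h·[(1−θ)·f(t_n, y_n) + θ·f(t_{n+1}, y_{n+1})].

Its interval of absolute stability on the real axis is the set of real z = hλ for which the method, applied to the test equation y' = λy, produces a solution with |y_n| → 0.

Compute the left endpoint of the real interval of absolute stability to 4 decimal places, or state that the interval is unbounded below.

With y'=λy (z=hλ):
  y_{n+1} = y_n + z·[11/16·y_n + 5/16·y_{n+1}] ⇒ (1 − 5/16z)y_{n+1} = (1 + 11/16z)y_n
  R(z) = (1 + 11/16z)/(1 − 5/16z).

Find x<0 with |R(x)|<1.
x=-1.38: |R|=0.0358
R=−1: 1+11/16x = −1+5/16x ⇒ -3/8x=2 ⇒ x=2/(-3/8)=-5.3333
Confirm numerically:
  x=-4.616: |R|=0.88987 <1
  x=-4.425: |R|=0.85705 <1
  x=-3.492: |R|=0.66981 <1
  x=-2.827: |R|=0.50098 <1
  x=-5.660: |R|=1.04424 >1
  x=-5.557: |R|=1.03065 >1
Stable set (-5.3333, 0).

left endpoint -5.3333.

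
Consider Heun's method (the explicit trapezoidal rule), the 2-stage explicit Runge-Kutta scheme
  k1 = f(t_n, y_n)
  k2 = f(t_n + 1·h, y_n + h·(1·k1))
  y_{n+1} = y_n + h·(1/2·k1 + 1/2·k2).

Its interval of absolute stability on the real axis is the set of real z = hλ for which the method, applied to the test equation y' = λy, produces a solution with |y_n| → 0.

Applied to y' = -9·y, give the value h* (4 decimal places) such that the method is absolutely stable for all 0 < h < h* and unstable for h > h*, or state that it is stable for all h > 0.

Set f=λy, z=hλ:
  order 2, 2-stage ⇒ R(z)=1+z+z^2/2
  (e.g. R(-0.58)=0.58820, |R|=0.58820)

Find x<0 with |R(x)|<1.
x=-0.58: |R|=0.5882
|R(-1.9)|=0.9050 |R(-1.32)|=0.5512 |R(-0.9)|=0.5050
Bisect:
  x_lo=-2.4640 |R|=1.5716  x_hi=-0.2908 |R|=0.7515
  mid=-1.37737 |R|=0.57120 →hi
  mid=-1.92067 |R|=0.92382 →hi
  mid=-2.19232 |R|=1.21082 →lo
  mid=-2.05650 |R|=1.05809 →lo
  mid=-1.98858 |R|=0.98865 →hi
  mid=-2.02254 |R|=1.02279 →lo
  mid=-2.00556 |R|=1.00558 →lo
  mid=-1.99707 |R|=0.99708 →hi
  ...
  [-2.00012,-1.99999] ⇒ x*=-2.0000
Interval (-2.0000, 0).

(-2.0000,0); λ=-9 ⇒ h* = 0.2222.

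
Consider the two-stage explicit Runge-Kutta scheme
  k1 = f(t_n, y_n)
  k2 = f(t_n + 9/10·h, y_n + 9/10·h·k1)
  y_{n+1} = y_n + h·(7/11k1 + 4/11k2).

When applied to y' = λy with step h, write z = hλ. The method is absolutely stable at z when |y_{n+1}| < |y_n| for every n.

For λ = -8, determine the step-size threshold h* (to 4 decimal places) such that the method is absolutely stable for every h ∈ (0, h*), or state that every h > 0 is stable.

With y'=λy (z=hλ):
  k1=λy_n ⇒ h·k1=z·y_n;  k2=λ(1+9/10z)y_n ⇒ h·k2=z(1+9/10z)y_n
  y_{n+1}/y_n = 1 + 7/11z + 4/11z(1+9/10z) = 1 + z + 18/55z²
  so R(z) = 1 + z + 18/55z².

Boundary: |R(x)|=1, x<0.
x=-1.55: |R|=0.2363
R=1: x+18/55x²=0 ⇒ x=−55/18=-3.0556; min R=1−1/(4·18/55)=0.2361>−1
Confirm numerically:
  x=-2.567: |R|=0.58956 <1
  x=-2.238: |R|=0.40119 <1
  x=-2.217: |R|=0.39157 <1
  x=-1.963: |R|=0.29810 <1
  x=-3.573: |R|=1.60507 >1
  x=-3.403: |R|=1.38695 >1
Interval (-3.0556, 0).

(-3.0556,0); λ=-8 ⇒ h* = (55/18)/8 = 0.3819.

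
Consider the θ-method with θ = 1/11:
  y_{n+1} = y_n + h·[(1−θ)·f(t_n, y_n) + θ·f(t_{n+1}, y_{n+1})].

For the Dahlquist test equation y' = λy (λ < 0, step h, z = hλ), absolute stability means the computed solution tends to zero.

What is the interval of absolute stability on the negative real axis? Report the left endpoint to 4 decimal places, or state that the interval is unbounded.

(-2.4444, 0).

On y'=λy, z=hλ:
  y_{n+1} = y_n + z·[10/11·y_n + 1/11·y_{n+1}] ⇒ (1 − 1/11z)y_{n+1} = (1 + 10/11z)y_n
  ⇒ R(z) = (1 + 10/11z)/(1 − 1/11z).

Find x<0 with |R(x)|<1.
x=-0.68: |R|=0.3596
R=−1: 1+10/11x = −1+1/11x ⇒ -9/11x=2 ⇒ x=2/(-9/11)=-2.4444
Confirm numerically:
  x=-1.644: |R|=0.43024 <1
  x=-1.571: |R|=0.37467 <1
  x=-1.404: |R|=0.24508 <1
  x=-2.996: |R|=1.35467 >1
  x=-2.625: |R|=1.11927 >1
  x=-2.508: |R|=1.04235 >1
Stable set (-2.4444, 0).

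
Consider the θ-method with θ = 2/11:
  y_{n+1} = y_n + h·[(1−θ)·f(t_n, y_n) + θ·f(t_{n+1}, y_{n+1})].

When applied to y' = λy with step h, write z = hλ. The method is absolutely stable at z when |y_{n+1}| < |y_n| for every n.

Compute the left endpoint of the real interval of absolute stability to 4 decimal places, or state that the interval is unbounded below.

z* = -3.1429.

Set f=λy, z=hλ:
  y_{n+1} = y_n + z·[9/11·y_n + 2/11·y_{n+1}] ⇒ (1 − 2/11z)y_{n+1} = (1 + 9/11z)y_n
  so R(z) = (1 + 9/11z)/(1 − 2/11z).

Solve |R(x)|<1 on ℝ⁻.
x=-0.68: |R|=0.3948
R=−1: 1+9/11x = −1+2/11x ⇒ -7/11x=2 ⇒ x=2/(-7/11)=-3.1429
Confirm numerically:
  x=-2.865: |R|=0.88374 <1
  x=-2.708: |R|=0.81457 <1
  x=-2.378: |R|=0.66019 <1
  x=-1.285: |R|=0.04164 <1
  x=-3.561: |R|=1.16152 >1
  x=-3.502: |R|=1.13964 >1
  x=-3.174: |R|=1.01257 >1
So |R|<1 on (-3.1429, 0).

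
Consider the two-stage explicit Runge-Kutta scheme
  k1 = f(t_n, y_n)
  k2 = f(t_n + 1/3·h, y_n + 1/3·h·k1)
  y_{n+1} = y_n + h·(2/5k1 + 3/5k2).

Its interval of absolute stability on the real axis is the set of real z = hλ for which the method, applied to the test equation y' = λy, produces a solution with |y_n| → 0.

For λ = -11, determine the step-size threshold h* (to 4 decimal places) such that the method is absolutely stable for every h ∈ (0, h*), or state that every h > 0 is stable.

On y'=λy, z=hλ:
  k1=λy_n ⇒ h·k1=z·y_n;  k2=λ(1+1/3z)y_n ⇒ h·k2=z(1+1/3z)y_n
  y_{n+1}/y_n = 1 + 2/5z + 3/5z(1+1/3z) = 1 + z + 1/5z²
  R(z) = 1 + z + 1/5z².

Solve |R(x)|<1 on ℝ⁻.
x=-1.01: |R|=0.1940
R=1: x+1/5x²=0 ⇒ x=−5=-5.0000; min R=1−1/(4·1/5)=-0.2500>−1
Confirm numerically:
  x=-4.777: |R|=0.78695 <1
  x=-2.768: |R|=0.23564 <1
  x=-2.109: |R|=0.21942 <1
  x=-5.322: |R|=1.34274 >1
  x=-5.188: |R|=1.19507 >1
Stable set (-5.0000, 0).

(-5.0000,0); λ=-11 ⇒ h* = (5)/11 = 0.4545.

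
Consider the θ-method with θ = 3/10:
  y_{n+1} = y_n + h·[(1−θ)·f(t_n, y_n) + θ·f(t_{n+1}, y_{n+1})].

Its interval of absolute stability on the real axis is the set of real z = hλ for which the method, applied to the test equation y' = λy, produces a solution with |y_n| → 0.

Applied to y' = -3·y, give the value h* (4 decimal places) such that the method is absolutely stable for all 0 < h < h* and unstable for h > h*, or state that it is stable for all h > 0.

(-5.0000,0); λ=-3 ⇒ h* = (5)/3 = 1.6667.

On y'=λy, z=hλ:
  y_{n+1} = y_n + z·[7/10·y_n + 3/10·y_{n+1}] ⇒ (1 − 3/10z)y_{n+1} = (1 + 7/10z)y_n
  so R(z) = (1 + 7/10z)/(1 − 3/10z).

Solve |R(x)|<1 on ℝ⁻.
x=-0.32: |R|=0.7080
R=−1: 1+7/10x = −1+3/10x ⇒ -2/5x=2 ⇒ x=2/(-2/5)=-5.0000
Confirm numerically:
  x=-4.733: |R|=0.95587 <1
  x=-4.159: |R|=0.85034 <1
  x=-2.842: |R|=0.53406 <1
  x=-2.623: |R|=0.46791 <1
  x=-5.517: |R|=1.07789 >1
  x=-5.038: |R|=1.00605 >1
Interval (-5.0000, 0).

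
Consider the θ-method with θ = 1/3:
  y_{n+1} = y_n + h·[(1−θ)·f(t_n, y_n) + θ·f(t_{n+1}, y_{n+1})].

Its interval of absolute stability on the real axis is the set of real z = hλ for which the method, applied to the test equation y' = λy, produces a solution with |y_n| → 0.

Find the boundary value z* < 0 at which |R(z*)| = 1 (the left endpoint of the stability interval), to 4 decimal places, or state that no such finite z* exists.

Set f=λy, z=hλ:
  y_{n+1} = y_n + z·[2/3·y_n + 1/3·y_{n+1}] ⇒ (1 − 1/3z)y_{n+1} = (1 + 2/3z)y_n
  Hence R(z) = (1 + 2/3z)/(1 − 1/3z).

Boundary: |R(x)|=1, x<0.
x=-1.34: |R|=0.0737
R=−1: 1+2/3x = −1+1/3x ⇒ -1/3x=2 ⇒ x=2/(-1/3)=-6.0000
Confirm numerically:
  x=-5.822: |R|=0.97982 <1
  x=-4.691: |R|=0.82980 <1
  x=-4.414: |R|=0.78608 <1
  x=-2.808: |R|=0.45041 <1
  x=-6.464: |R|=1.04903 >1
  x=-6.298: |R|=1.03205 >1
  x=-6.297: |R|=1.03195 >1
Interval (-6.0000, 0).

left endpoint -6.0000.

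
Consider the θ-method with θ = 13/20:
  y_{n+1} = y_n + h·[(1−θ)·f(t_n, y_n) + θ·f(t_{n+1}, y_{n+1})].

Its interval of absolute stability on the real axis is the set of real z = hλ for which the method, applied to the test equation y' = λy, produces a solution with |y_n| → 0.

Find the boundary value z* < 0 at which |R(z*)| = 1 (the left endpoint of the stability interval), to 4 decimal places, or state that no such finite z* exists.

Set f=λy, z=hλ:
  y_{n+1} = y_n + z·[7/20·y_n + 13/20·y_{n+1}] ⇒ (1 − 13/20z)y_{n+1} = (1 + 7/20z)y_n
  ⇒ R(z) = (1 + 7/20z)/(1 − 13/20z).

Boundary: |R(x)|=1, x<0.
x=-0.74: |R|=0.5003
x=-2: |R|=0.1304
x=-10: |R|=0.3333
x=-100: |R|=0.5152
θ=13/20≥1/2 ⇒ |1+7/20x|<|1−13/20x| ∀x<0 ⇒ interval (−∞,0).

interval (−∞, 0).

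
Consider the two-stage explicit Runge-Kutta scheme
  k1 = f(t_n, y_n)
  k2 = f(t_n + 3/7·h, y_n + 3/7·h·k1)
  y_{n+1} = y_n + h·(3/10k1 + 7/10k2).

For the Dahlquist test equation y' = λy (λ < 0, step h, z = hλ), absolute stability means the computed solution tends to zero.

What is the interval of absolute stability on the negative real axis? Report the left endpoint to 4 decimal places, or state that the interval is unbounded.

z∈(-3.3333,0).

On y'=λy, z=hλ:
  k1=λy_n ⇒ h·k1=z·y_n;  k2=λ(1+3/7z)y_n ⇒ h·k2=z(1+3/7z)y_n
  y_{n+1}/y_n = 1 + 3/10z + 7/10z(1+3/7z) = 1 + z + 3/10z²
  R(z) = 1 + z + 3/10z².

Boundary: |R(x)|=1, x<0.
x=-0.48: |R|=0.5891
R=1: x+3/10x²=0 ⇒ x=−10/3=-3.3333; min R=1−1/(4·3/10)=0.1667>−1
Confirm numerically:
  x=-2.793: |R|=0.54725 <1
  x=-2.513: |R|=0.38155 <1
  x=-1.745: |R|=0.16851 <1
  x=-3.797: |R|=1.52816 >1
  x=-3.418: |R|=1.08682 >1
  x=-3.396: |R|=1.06384 >1
Interval (-3.3333, 0).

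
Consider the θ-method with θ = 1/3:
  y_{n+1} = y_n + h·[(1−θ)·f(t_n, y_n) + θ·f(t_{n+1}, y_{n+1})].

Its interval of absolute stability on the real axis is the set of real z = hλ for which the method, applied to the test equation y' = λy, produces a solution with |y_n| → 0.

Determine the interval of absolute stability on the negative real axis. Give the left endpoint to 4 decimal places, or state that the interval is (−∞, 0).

On y'=λy, z=hλ:
  y_{n+1} = y_n + z·[2/3·y_n + 1/3·y_{n+1}] ⇒ (1 − 1/3z)y_{n+1} = (1 + 2/3z)y_n
  R(z) = (1 + 2/3z)/(1 − 1/3z).

Solve |R(x)|<1 on ℝ⁻.
x=-1.73: |R|=0.0973
R=−1: 1+2/3x = −1+1/3x ⇒ -1/3x=2 ⇒ x=2/(-1/3)=-6.0000
Confirm numerically:
  x=-5.104: |R|=0.88944 <1
  x=-4.446: |R|=0.79130 <1
  x=-4.433: |R|=0.78918 <1
  x=-4.165: |R|=0.74389 <1
  x=-6.374: |R|=1.03990 >1
  x=-6.077: |R|=1.00848 >1
Interval (-6.0000, 0).

(-6.0000, 0).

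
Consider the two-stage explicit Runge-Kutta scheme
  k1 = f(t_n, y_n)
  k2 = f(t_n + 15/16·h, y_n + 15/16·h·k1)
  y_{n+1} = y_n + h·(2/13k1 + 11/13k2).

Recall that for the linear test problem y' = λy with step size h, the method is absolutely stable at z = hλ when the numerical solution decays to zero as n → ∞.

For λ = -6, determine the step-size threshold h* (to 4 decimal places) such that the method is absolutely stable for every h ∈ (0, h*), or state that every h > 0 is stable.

On y'=λy, z=hλ:
  k1=λy_n ⇒ h·k1=z·y_n;  k2=λ(1+15/16z)y_n ⇒ h·k2=z(1+15/16z)y_n
  y_{n+1}/y_n = 1 + 2/13z + 11/13z(1+15/16z) = 1 + z + 165/208z²
  so R(z) = 1 + z + 165/208z².

Boundary: |R(x)|=1, x<0.
x=-0.91: |R|=0.7469
R=1: x+165/208x²=0 ⇒ x=−208/165=-1.2606; min R=1−1/(4·165/208)=0.6848>−1
Confirm numerically:
  x=-1.032: |R|=0.81285 <1
  x=-0.923: |R|=0.75281 <1
  x=-0.592: |R|=0.68601 <1
  x=-1.651: |R|=1.51129 >1
  x=-1.453: |R|=1.22176 >1
  x=-1.298: |R|=1.03850 >1
So |R|<1 on (-1.2606, 0).

(-1.2606,0); λ=-6 ⇒ h* = (208/165)/6 = 0.2101.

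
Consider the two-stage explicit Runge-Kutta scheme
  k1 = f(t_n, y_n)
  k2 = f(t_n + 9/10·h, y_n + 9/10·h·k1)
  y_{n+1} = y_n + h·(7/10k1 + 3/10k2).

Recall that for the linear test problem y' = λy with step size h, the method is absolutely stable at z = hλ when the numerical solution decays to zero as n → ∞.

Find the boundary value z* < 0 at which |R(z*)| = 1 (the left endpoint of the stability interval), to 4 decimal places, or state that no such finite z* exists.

Test eqn y'=λy, z=hλ:
  k1=λy_n ⇒ h·k1=z·y_n;  k2=λ(1+9/10z)y_n ⇒ h·k2=z(1+9/10z)y_n
  y_{n+1}/y_n = 1 + 7/10z + 3/10z(1+9/10z) = 1 + z + 27/100z²
  so R(z) = 1 + z + 27/100z².

Solve |R(x)|<1 on ℝ⁻.
x=-1.19: |R|=0.1923
R=1: x+27/100x²=0 ⇒ x=−100/27=-3.7037; min R=1−1/(4·27/100)=0.0741>−1
Confirm numerically:
  x=-2.525: |R|=0.19642 <1
  x=-2.431: |R|=0.16464 <1
  x=-1.600: |R|=0.09120 <1
  x=-4.188: |R|=1.54762 >1
  x=-3.888: |R|=1.19347 >1
Stable set (-3.7037, 0).

left endpoint -3.7037.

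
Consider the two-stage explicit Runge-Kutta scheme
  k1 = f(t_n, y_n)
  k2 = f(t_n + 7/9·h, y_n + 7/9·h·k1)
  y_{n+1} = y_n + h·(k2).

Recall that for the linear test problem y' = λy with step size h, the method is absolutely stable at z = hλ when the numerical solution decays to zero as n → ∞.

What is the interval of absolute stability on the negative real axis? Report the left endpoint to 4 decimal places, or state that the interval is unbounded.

On y'=λy, z=hλ:
  k1=λy_n ⇒ h·k1=z·y_n;  k2=λ(1+7/9z)y_n ⇒ h·k2=z(1+7/9z)y_n
  y_{n+1}/y_n = 1 + z(1+7/9z) = 1 + z + 7/9z²
  Hence R(z) = 1 + z + 7/9z².

Solve |R(x)|<1 on ℝ⁻.
x=-1.15: |R|=0.8786
R=1: x+7/9x²=0 ⇒ x=−9/7=-1.2857; min R=1−1/(4·7/9)=0.6786>−1
Confirm numerically:
  x=-1.158: |R|=0.88497 <1
  x=-0.867: |R|=0.71765 <1
  x=-0.693: |R|=0.68053 <1
  x=-1.826: |R|=1.76733 >1
  x=-1.465: |R|=1.20429 >1
So |R|<1 on (-1.2857, 0).

(-1.2857, 0).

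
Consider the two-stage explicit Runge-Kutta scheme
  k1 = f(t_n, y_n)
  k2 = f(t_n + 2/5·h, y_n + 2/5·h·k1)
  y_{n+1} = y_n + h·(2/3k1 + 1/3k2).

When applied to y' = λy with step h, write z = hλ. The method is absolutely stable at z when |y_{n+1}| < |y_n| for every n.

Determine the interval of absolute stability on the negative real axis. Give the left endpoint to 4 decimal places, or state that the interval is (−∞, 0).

On y'=λy, z=hλ:
  k1=λy_n ⇒ h·k1=z·y_n;  k2=λ(1+2/5z)y_n ⇒ h·k2=z(1+2/5z)y_n
  y_{n+1}/y_n = 1 + 2/3z + 1/3z(1+2/5z) = 1 + z + 2/15z²
  so R(z) = 1 + z + 2/15z².

Find x<0 with |R(x)|<1.
x=-1.04: |R|=0.1042
R=1: x+2/15x²=0 ⇒ x=−15/2=-7.5000; min R=1−1/(4·2/15)=-0.8750>−1
Confirm numerically:
  x=-5.117: |R|=0.62584 <1
  x=-4.318: |R|=0.83198 <1
  x=-3.275: |R|=0.84492 <1
  x=-8.033: |R|=1.57088 >1
  x=-7.973: |R|=1.50283 >1
  x=-7.819: |R|=1.33257 >1
Interval (-7.5000, 0).

(-7.5000, 0).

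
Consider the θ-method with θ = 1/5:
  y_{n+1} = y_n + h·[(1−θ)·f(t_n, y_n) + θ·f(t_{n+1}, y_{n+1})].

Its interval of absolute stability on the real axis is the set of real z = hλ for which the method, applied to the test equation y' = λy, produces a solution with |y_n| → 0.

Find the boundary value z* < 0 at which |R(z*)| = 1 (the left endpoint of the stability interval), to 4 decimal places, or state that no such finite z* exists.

z* = -3.3333.

With y'=λy (z=hλ):
  y_{n+1} = y_n + z·[4/5·y_n + 1/5·y_{n+1}] ⇒ (1 − 1/5z)y_{n+1} = (1 + 4/5z)y_n
  so R(z) = (1 + 4/5z)/(1 − 1/5z).

Need |R(x)|<1, x<0.
x=-1.51: |R|=0.1598
R=−1: 1+4/5x = −1+1/5x ⇒ -3/5x=2 ⇒ x=2/(-3/5)=-3.3333
Confirm numerically:
  x=-3.191: |R|=0.94787 <1
  x=-3.174: |R|=0.94152 <1
  x=-1.686: |R|=0.26084 <1
  x=-1.559: |R|=0.18844 <1
  x=-3.599: |R|=1.09269 >1
  x=-3.584: |R|=1.08760 >1
  x=-3.543: |R|=1.07363 >1
Stable set (-3.3333, 0).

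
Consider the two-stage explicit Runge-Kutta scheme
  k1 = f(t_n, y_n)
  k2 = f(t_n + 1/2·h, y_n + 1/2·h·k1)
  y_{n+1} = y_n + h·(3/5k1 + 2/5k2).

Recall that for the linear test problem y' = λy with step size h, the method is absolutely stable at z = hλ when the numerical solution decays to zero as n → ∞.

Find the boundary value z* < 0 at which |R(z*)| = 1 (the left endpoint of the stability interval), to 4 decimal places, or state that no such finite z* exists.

With y'=λy (z=hλ):
  k1=λy_n ⇒ h·k1=z·y_n;  k2=λ(1+1/2z)y_n ⇒ h·k2=z(1+1/2z)y_n
  y_{n+1}/y_n = 1 + 3/5z + 2/5z(1+1/2z) = 1 + z + 1/5z²
  R(z) = 1 + z + 1/5z².

Solve |R(x)|<1 on ℝ⁻.
x=-0.95: |R|=0.2305
R=1: x+1/5x²=0 ⇒ x=−5=-5.0000; min R=1−1/(4·1/5)=-0.2500>−1
Confirm numerically:
  x=-4.718: |R|=0.73390 <1
  x=-2.997: |R|=0.20060 <1
  x=-2.406: |R|=0.24823 <1
  x=-5.513: |R|=1.56563 >1
  x=-5.392: |R|=1.42273 >1
  x=-5.191: |R|=1.19830 >1
Stable set (-5.0000, 0).

left endpoint -5.0000.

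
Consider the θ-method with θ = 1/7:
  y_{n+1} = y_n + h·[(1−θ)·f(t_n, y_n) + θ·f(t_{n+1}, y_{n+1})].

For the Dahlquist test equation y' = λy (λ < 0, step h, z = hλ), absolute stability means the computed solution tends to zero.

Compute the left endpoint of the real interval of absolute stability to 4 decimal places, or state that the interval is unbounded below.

left endpoint -2.8000.

Set f=λy, z=hλ:
  y_{n+1} = y_n + z·[6/7·y_n + 1/7·y_{n+1}] ⇒ (1 − 1/7z)y_{n+1} = (1 + 6/7z)y_n
  R(z) = (1 + 6/7z)/(1 − 1/7z).

Find x<0 with |R(x)|<1.
x=-0.99: |R|=0.1327
R=−1: 1+6/7x = −1+1/7x ⇒ -5/7x=2 ⇒ x=2/(-5/7)=-2.8000
Confirm numerically:
  x=-2.778: |R|=0.98875 <1
  x=-2.501: |R|=0.84265 <1
  x=-1.993: |R|=0.55132 <1
  x=-1.366: |R|=0.14296 <1
  x=-3.236: |R|=1.21297 >1
  x=-3.033: |R|=1.11612 >1
Interval (-2.8000, 0).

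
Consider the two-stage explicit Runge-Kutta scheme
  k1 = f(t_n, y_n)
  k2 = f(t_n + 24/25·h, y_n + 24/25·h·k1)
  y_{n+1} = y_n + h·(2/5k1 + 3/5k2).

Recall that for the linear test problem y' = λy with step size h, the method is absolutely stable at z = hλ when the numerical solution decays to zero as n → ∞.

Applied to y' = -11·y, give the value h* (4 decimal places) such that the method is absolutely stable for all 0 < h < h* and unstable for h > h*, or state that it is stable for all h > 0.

Set f=λy, z=hλ:
  k1=λy_n ⇒ h·k1=z·y_n;  k2=λ(1+24/25z)y_n ⇒ h·k2=z(1+24/25z)y_n
  y_{n+1}/y_n = 1 + 2/5z + 3/5z(1+24/25z) = 1 + z + 72/125z²
  ⇒ R(z) = 1 + z + 72/125z².

Need |R(x)|<1, x<0.
x=-1.31: |R|=0.6785
R=1: x+72/125x²=0 ⇒ x=−125/72=-1.7361; min R=1−1/(4·72/125)=0.5660>−1
Confirm numerically:
  x=-1.551: |R|=0.83463 <1
  x=-1.255: |R|=0.65221 <1
  x=-0.766: |R|=0.57197 <1
  x=-0.705: |R|=0.58129 <1
  x=-2.087: |R|=1.42181 >1
  x=-1.923: |R|=1.20701 >1
So |R|<1 on (-1.7361, 0).

(-1.7361,0); λ=-11 ⇒ h* = (125/72)/11 = 0.1578.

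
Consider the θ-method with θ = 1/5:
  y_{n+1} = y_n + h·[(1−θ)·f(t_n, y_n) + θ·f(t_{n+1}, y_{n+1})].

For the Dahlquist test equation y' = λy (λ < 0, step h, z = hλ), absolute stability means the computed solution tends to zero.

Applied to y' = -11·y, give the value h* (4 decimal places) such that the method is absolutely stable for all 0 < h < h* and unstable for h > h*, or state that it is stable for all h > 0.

With y'=λy (z=hλ):
  y_{n+1} = y_n + z·[4/5·y_n + 1/5·y_{n+1}] ⇒ (1 − 1/5z)y_{n+1} = (1 + 4/5z)y_n
  so R(z) = (1 + 4/5z)/(1 − 1/5z).

Find x<0 with |R(x)|<1.
x=-0.39: |R|=0.6382
R=−1: 1+4/5x = −1+1/5x ⇒ -3/5x=2 ⇒ x=2/(-3/5)=-3.3333
Confirm numerically:
  x=-2.583: |R|=0.70315 <1
  x=-2.155: |R|=0.50594 <1
  x=-1.617: |R|=0.22185 <1
  x=-3.865: |R|=1.17992 >1
  x=-3.697: |R|=1.12545 >1
  x=-3.559: |R|=1.07910 >1
Stable set (-3.3333, 0).

(-3.3333,0); λ=-11 ⇒ h* = (10/3)/11 = 0.3030.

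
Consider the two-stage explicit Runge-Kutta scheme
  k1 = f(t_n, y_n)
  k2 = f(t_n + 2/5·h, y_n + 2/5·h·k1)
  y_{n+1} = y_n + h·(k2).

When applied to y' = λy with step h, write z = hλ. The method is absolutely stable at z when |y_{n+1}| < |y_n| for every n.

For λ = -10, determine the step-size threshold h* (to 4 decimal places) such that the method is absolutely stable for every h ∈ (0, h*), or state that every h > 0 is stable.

Set f=λy, z=hλ:
  k1=λy_n ⇒ h·k1=z·y_n;  k2=λ(1+2/5z)y_n ⇒ h·k2=z(1+2/5z)y_n
  y_{n+1}/y_n = 1 + z(1+2/5z) = 1 + z + 2/5z²
  R(z) = 1 + z + 2/5z².

Solve |R(x)|<1 on ℝ⁻.
x=-0.7: |R|=0.4960
R=1: x+2/5x²=0 ⇒ x=−5/2=-2.5000; min R=1−1/(4·2/5)=0.3750>−1
Confirm numerically:
  x=-2.389: |R|=0.89393 <1
  x=-1.778: |R|=0.48651 <1
  x=-1.658: |R|=0.44159 <1
  x=-2.914: |R|=1.48256 >1
  x=-2.746: |R|=1.27021 >1
  x=-2.744: |R|=1.26781 >1
Interval (-2.5000, 0).

(-2.5000,0); λ=-10 ⇒ h* = (5/2)/10 = 0.2500.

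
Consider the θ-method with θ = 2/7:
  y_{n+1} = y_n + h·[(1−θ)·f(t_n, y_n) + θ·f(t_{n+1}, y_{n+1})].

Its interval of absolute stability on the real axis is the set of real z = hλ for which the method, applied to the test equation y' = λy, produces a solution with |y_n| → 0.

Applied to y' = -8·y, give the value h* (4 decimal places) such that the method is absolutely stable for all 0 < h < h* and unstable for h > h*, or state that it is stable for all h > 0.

(-4.6667,0); λ=-8 ⇒ h* = (14/3)/8 = 0.5833.

Test eqn y'=λy, z=hλ:
  y_{n+1} = y_n + z·[5/7·y_n + 2/7·y_{n+1}] ⇒ (1 − 2/7z)y_{n+1} = (1 + 5/7z)y_n
  ⇒ R(z) = (1 + 5/7z)/(1 − 2/7z).

Need |R(x)|<1, x<0.
x=-1.23: |R|=0.0899
R=−1: 1+5/7x = −1+2/7x ⇒ -3/7x=2 ⇒ x=2/(-3/7)=-4.6667
Confirm numerically:
  x=-3.674: |R|=0.79244 <1
  x=-3.176: |R|=0.66507 <1
  x=-2.567: |R|=0.48088 <1
  x=-5.126: |R|=1.07987 >1
  x=-4.961: |R|=1.05218 >1
  x=-4.715: |R|=1.00883 >1
Stable set (-4.6667, 0).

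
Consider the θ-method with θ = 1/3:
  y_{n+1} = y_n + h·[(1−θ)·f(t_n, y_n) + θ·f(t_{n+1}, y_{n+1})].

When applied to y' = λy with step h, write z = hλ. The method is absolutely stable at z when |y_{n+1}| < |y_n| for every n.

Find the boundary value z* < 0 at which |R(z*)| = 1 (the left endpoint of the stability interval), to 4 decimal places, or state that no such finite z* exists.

On y'=λy, z=hλ:
  y_{n+1} = y_n + z·[2/3·y_n + 1/3·y_{n+1}] ⇒ (1 − 1/3z)y_{n+1} = (1 + 2/3z)y_n
  so R(z) = (1 + 2/3z)/(1 − 1/3z).

Solve |R(x)|<1 on ℝ⁻.
x=-1.18: |R|=0.1531
R=−1: 1+2/3x = −1+1/3x ⇒ -1/3x=2 ⇒ x=2/(-1/3)=-6.0000
Confirm numerically:
  x=-5.240: |R|=0.90777 <1
  x=-4.595: |R|=0.81501 <1
  x=-3.230: |R|=0.55538 <1
  x=-6.411: |R|=1.04367 >1
  x=-6.067: |R|=1.00739 >1
  x=-6.063: |R|=1.00695 >1
Stable set (-6.0000, 0).

left endpoint -6.0000.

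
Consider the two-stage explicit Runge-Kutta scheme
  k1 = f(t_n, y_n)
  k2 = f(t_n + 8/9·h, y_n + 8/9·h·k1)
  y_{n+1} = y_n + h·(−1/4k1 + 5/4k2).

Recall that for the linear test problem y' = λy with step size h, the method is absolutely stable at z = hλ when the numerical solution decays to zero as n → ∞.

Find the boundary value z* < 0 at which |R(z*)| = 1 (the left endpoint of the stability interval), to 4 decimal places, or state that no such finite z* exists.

z* = -0.9000.

Test eqn y'=λy, z=hλ:
  k1=λy_n ⇒ h·k1=z·y_n;  k2=λ(1+8/9z)y_n ⇒ h·k2=z(1+8/9z)y_n
  y_{n+1}/y_n = 1 − 1/4z + 5/4z(1+8/9z) = 1 + z + 10/9z²
  ⇒ R(z) = 1 + z + 10/9z².

Boundary: |R(x)|=1, x<0.
x=-0.86: |R|=0.9618
R=1: x+10/9x²=0 ⇒ x=−9/10=-0.9000; min R=1−1/(4·10/9)=0.7750>−1
Confirm numerically:
  x=-0.603: |R|=0.80101 <1
  x=-0.418: |R|=0.77614 <1
  x=-0.388: |R|=0.77927 <1
  x=-0.361: |R|=0.78380 <1
  x=-1.445: |R|=1.87503 >1
  x=-1.310: |R|=1.59678 >1
  x=-1.131: |R|=1.29029 >1
So |R|<1 on (-0.9000, 0).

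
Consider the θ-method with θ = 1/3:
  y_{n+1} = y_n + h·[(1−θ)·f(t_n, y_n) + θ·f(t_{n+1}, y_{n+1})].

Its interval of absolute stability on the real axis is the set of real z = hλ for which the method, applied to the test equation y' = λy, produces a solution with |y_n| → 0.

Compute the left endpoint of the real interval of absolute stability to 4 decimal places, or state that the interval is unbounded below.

left endpoint -6.0000.

Test eqn y'=λy, z=hλ:
  y_{n+1} = y_n + z·[2/3·y_n + 1/3·y_{n+1}] ⇒ (1 − 1/3z)y_{n+1} = (1 + 2/3z)y_n
  Hence R(z) = (1 + 2/3z)/(1 − 1/3z).

Boundary: |R(x)|=1, x<0.
x=-1.6: |R|=0.0435
R=−1: 1+2/3x = −1+1/3x ⇒ -1/3x=2 ⇒ x=2/(-1/3)=-6.0000
Confirm numerically:
  x=-5.807: |R|=0.97809 <1
  x=-4.404: |R|=0.78444 <1
  x=-4.254: |R|=0.75931 <1
  x=-6.437: |R|=1.04631 >1
  x=-6.098: |R|=1.01077 >1
Stable set (-6.0000, 0).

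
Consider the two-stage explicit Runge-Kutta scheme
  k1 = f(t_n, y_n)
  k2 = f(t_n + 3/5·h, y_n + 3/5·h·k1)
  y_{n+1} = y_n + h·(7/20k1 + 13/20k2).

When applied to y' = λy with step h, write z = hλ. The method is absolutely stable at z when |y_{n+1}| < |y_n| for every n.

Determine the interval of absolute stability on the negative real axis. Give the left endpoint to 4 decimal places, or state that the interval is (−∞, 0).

On y'=λy, z=hλ:
  k1=λy_n ⇒ h·k1=z·y_n;  k2=λ(1+3/5z)y_n ⇒ h·k2=z(1+3/5z)y_n
  y_{n+1}/y_n = 1 + 7/20z + 13/20z(1+3/5z) = 1 + z + 39/100z²
  Hence R(z) = 1 + z + 39/100z².

Boundary: |R(x)|=1, x<0.
x=-0.94: |R|=0.4046
R=1: x+39/100x²=0 ⇒ x=−100/39=-2.5641; min R=1−1/(4·39/100)=0.3590>−1
Confirm numerically:
  x=-2.391: |R|=0.83858 <1
  x=-2.380: |R|=0.82912 <1
  x=-2.014: |R|=0.56792 <1
  x=-2.883: |R|=1.35856 >1
  x=-2.779: |R|=1.23291 >1
  x=-2.630: |R|=1.06759 >1
Stable set (-2.5641, 0).

(-2.5641, 0).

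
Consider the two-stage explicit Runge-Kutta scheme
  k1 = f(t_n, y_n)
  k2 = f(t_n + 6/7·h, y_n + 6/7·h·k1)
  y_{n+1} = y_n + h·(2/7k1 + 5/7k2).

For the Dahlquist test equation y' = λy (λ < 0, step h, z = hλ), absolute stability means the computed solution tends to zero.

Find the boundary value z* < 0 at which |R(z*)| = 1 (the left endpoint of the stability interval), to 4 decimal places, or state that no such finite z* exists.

z* = -1.6333.

Set f=λy, z=hλ:
  k1=λy_n ⇒ h·k1=z·y_n;  k2=λ(1+6/7z)y_n ⇒ h·k2=z(1+6/7z)y_n
  y_{n+1}/y_n = 1 + 2/7z + 5/7z(1+6/7z) = 1 + z + 30/49z²
  Hence R(z) = 1 + z + 30/49z².

Boundary: |R(x)|=1, x<0.
x=-1.42: |R|=0.8145
R=1: x+30/49x²=0 ⇒ x=−49/30=-1.6333; min R=1−1/(4·30/49)=0.5917>−1
Confirm numerically:
  x=-1.607: |R|=0.97409 <1
  x=-1.514: |R|=0.88939 <1
  x=-1.034: |R|=0.62059 <1
  x=-1.724: |R|=1.09570 >1
  x=-1.684: |R|=1.05224 >1
  x=-1.680: |R|=1.04800 >1
Interval (-1.6333, 0).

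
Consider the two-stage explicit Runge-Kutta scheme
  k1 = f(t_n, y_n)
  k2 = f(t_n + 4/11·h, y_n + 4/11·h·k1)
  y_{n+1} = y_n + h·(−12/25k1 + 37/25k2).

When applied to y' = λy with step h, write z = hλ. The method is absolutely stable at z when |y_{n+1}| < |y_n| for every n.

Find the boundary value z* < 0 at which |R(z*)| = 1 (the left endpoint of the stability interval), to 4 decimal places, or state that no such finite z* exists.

left endpoint -1.8581.

With y'=λy (z=hλ):
  k1=λy_n ⇒ h·k1=z·y_n;  k2=λ(1+4/11z)y_n ⇒ h·k2=z(1+4/11z)y_n
  y_{n+1}/y_n = 1 − 12/25z + 37/25z(1+4/11z) = 1 + z + 148/275z²
  R(z) = 1 + z + 148/275z².

Solve |R(x)|<1 on ℝ⁻.
x=-0.82: |R|=0.5419
R=1: x+148/275x²=0 ⇒ x=−275/148=-1.8581; min R=1−1/(4·148/275)=0.5355>−1
Confirm numerically:
  x=-1.759: |R|=0.90618 <1
  x=-1.697: |R|=0.85286 <1
  x=-1.622: |R|=0.79389 <1
  x=-1.395: |R|=0.65232 <1
  x=-2.370: |R|=1.65291 >1
  x=-2.242: |R|=1.46321 >1
Interval (-1.8581, 0).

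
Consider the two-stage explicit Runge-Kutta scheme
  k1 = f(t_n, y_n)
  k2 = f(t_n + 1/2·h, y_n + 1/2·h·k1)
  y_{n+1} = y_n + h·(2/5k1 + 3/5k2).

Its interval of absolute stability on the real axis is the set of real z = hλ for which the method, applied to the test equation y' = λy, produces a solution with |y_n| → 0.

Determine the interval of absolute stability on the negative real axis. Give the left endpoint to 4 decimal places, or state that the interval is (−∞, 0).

On y'=λy, z=hλ:
  k1=λy_n ⇒ h·k1=z·y_n;  k2=λ(1+1/2z)y_n ⇒ h·k2=z(1+1/2z)y_n
  y_{n+1}/y_n = 1 + 2/5z + 3/5z(1+1/2z) = 1 + z + 3/10z²
  so R(z) = 1 + z + 3/10z².

Solve |R(x)|<1 on ℝ⁻.
x=-1.75: |R|=0.1688
R=1: x+3/10x²=0 ⇒ x=−10/3=-3.3333; min R=1−1/(4·3/10)=0.1667>−1
Confirm numerically:
  x=-2.823: |R|=0.56780 <1
  x=-2.299: |R|=0.28662 <1
  x=-2.188: |R|=0.24820 <1
  x=-1.445: |R|=0.18141 <1
  x=-3.620: |R|=1.31132 >1
  x=-3.422: |R|=1.09103 >1
So |R|<1 on (-3.3333, 0).

z∈(-3.3333,0).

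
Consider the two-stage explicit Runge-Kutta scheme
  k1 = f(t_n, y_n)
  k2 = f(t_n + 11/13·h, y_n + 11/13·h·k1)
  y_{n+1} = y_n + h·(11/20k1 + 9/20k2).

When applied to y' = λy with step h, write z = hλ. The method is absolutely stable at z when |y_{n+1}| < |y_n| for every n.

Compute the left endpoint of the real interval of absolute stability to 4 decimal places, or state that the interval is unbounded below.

Set f=λy, z=hλ:
  k1=λy_n ⇒ h·k1=z·y_n;  k2=λ(1+11/13z)y_n ⇒ h·k2=z(1+11/13z)y_n
  y_{n+1}/y_n = 1 + 11/20z + 9/20z(1+11/13z) = 1 + z + 99/260z²
  Hence R(z) = 1 + z + 99/260z².

Solve |R(x)|<1 on ℝ⁻.
x=-1.58: |R|=0.3706
R=1: x+99/260x²=0 ⇒ x=−260/99=-2.6263; min R=1−1/(4·99/260)=0.3434>−1
Confirm numerically:
  x=-2.188: |R|=0.63487 <1
  x=-1.764: |R|=0.42084 <1
  x=-1.704: |R|=0.40161 <1
  x=-1.527: |R|=0.36085 <1
  x=-2.806: |R|=1.19204 >1
  x=-2.760: |R|=1.14055 >1
  x=-2.728: |R|=1.10568 >1
Interval (-2.6263, 0).

z* = -2.6263.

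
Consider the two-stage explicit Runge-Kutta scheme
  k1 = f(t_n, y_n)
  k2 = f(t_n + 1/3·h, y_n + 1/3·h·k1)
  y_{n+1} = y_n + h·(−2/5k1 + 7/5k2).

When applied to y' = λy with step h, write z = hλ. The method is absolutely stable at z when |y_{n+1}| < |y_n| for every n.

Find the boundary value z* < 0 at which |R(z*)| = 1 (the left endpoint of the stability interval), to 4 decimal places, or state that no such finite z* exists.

On y'=λy, z=hλ:
  k1=λy_n ⇒ h·k1=z·y_n;  k2=λ(1+1/3z)y_n ⇒ h·k2=z(1+1/3z)y_n
  y_{n+1}/y_n = 1 − 2/5z + 7/5z(1+1/3z) = 1 + z + 7/15z²
  ⇒ R(z) = 1 + z + 7/15z².

Boundary: |R(x)|=1, x<0.
x=-1.26: |R|=0.4809
R=1: x+7/15x²=0 ⇒ x=−15/7=-2.1429; min R=1−1/(4·7/15)=0.4643>−1
Confirm numerically:
  x=-2.016: |R|=0.88065 <1
  x=-1.587: |R|=0.58833 <1
  x=-1.297: |R|=0.48803 <1
  x=-2.618: |R|=1.58050 >1
  x=-2.413: |R|=1.30420 >1
  x=-2.257: |R|=1.12022 >1
Stable set (-2.1429, 0).

z* = -2.1429.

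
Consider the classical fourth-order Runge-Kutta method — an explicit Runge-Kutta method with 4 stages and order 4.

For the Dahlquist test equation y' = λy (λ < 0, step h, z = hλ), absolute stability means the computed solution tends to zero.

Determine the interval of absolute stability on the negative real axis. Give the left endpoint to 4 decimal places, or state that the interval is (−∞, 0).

(-2.7853, 0).

Set f=λy, z=hλ:
  order 4, 4-stage ⇒ R(z)=1+z+z^2/2+z^3/6+z^4/24
  (e.g. R(-0.7)=0.49784, |R|=0.49784)

Find x<0 with |R(x)|<1.
x=-0.7: |R|=0.4978
|R(-2.17)|=0.4053 |R(-2.03)|=0.3438 |R(-1.16)|=0.3281
Bisect:
  x_lo=-3.2489 |R|=1.9557  x_hi=-0.3132 |R|=0.7311
  mid=-1.78106 |R|=0.28267 →hi
  mid=-2.51500 |R|=0.66331 →hi
  mid=-2.88197 |R|=1.15582 →lo
  mid=-2.69849 |R|=0.87682 →hi
  mid=-2.79023 |R|=1.00747 →lo
  mid=-2.74436 |R|=0.94002 →hi
  mid=-2.76729 |R|=0.97320 →hi
  mid=-2.77876 |R|=0.99020 →hi
  ...
  [-2.78539,-2.78521] ⇒ x*=-2.7853
Stable set (-2.7853, 0).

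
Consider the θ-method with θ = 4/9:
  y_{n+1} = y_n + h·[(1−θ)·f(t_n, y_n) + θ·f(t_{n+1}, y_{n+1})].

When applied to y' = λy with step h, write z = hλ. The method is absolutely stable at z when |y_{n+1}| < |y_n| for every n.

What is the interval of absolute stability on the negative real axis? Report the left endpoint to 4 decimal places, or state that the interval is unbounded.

z∈(-18.0000,0).

Test eqn y'=λy, z=hλ:
  y_{n+1} = y_n + z·[5/9·y_n + 4/9·y_{n+1}] ⇒ (1 − 4/9z)y_{n+1} = (1 + 5/9z)y_n
  ⇒ R(z) = (1 + 5/9z)/(1 − 4/9z).

Find x<0 with |R(x)|<1.
x=-0.43: |R|=0.6390
R=−1: 1+5/9x = −1+4/9x ⇒ -1/9x=2 ⇒ x=2/(-1/9)=-18.0000
Confirm numerically:
  x=-16.676: |R|=0.98251 <1
  x=-15.420: |R|=0.96350 <1
  x=-10.517: |R|=0.85347 <1
  x=-18.342: |R|=1.00415 >1
  x=-18.331: |R|=1.00402 >1
  x=-18.267: |R|=1.00325 >1
So |R|<1 on (-18.0000, 0).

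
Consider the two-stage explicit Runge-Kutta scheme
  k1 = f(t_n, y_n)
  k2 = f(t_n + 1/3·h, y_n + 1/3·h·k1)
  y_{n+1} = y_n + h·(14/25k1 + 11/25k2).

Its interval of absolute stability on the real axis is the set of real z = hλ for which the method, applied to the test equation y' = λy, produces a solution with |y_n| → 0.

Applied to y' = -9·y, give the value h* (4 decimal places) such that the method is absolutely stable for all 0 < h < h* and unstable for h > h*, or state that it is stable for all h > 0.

(-6.8182,0); λ=-9 ⇒ h* = (75/11)/9 = 0.7576.

Test eqn y'=λy, z=hλ:
  k1=λy_n ⇒ h·k1=z·y_n;  k2=λ(1+1/3z)y_n ⇒ h·k2=z(1+1/3z)y_n
  y_{n+1}/y_n = 1 + 14/25z + 11/25z(1+1/3z) = 1 + z + 11/75z²
  R(z) = 1 + z + 11/75z².

Solve |R(x)|<1 on ℝ⁻.
x=-1.24: |R|=0.0145
R=1: x+11/75x²=0 ⇒ x=−75/11=-6.8182; min R=1−1/(4·11/75)=-0.7045>−1
Confirm numerically:
  x=-6.250: |R|=0.47917 <1
  x=-4.932: |R|=0.36439 <1
  x=-4.014: |R|=0.65088 <1
  x=-3.215: |R|=0.69902 <1
  x=-6.930: |R|=1.11365 >1
  x=-6.917: |R|=1.10025 >1
So |R|<1 on (-6.8182, 0).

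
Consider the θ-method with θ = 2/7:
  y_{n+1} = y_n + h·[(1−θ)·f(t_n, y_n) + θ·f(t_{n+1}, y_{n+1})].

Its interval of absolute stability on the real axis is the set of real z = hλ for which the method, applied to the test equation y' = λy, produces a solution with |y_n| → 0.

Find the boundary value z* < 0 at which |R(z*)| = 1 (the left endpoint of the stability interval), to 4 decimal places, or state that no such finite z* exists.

On y'=λy, z=hλ:
  y_{n+1} = y_n + z·[5/7·y_n + 2/7·y_{n+1}] ⇒ (1 − 2/7z)y_{n+1} = (1 + 5/7z)y_n
  so R(z) = (1 + 5/7z)/(1 − 2/7z).

Find x<0 with |R(x)|<1.
x=-0.41: |R|=0.6330
R=−1: 1+5/7x = −1+2/7x ⇒ -3/7x=2 ⇒ x=2/(-3/7)=-4.6667
Confirm numerically:
  x=-3.276: |R|=0.69215 <1
  x=-3.231: |R|=0.68006 <1
  x=-2.260: |R|=0.37326 <1
  x=-4.918: |R|=1.04478 >1
  x=-4.873: |R|=1.03696 >1
  x=-4.810: |R|=1.02587 >1
Interval (-4.6667, 0).

z* = -4.6667.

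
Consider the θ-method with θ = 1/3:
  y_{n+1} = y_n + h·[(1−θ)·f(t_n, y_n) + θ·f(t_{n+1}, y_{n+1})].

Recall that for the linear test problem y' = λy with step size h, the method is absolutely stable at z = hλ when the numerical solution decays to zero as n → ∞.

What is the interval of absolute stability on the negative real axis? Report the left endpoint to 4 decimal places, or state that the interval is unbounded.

With y'=λy (z=hλ):
  y_{n+1} = y_n + z·[2/3·y_n + 1/3·y_{n+1}] ⇒ (1 − 1/3z)y_{n+1} = (1 + 2/3z)y_n
  R(z) = (1 + 2/3z)/(1 − 1/3z).

Solve |R(x)|<1 on ℝ⁻.
x=-0.85: |R|=0.3377
R=−1: 1+2/3x = −1+1/3x ⇒ -1/3x=2 ⇒ x=2/(-1/3)=-6.0000
Confirm numerically:
  x=-5.418: |R|=0.93086 <1
  x=-4.933: |R|=0.86550 <1
  x=-2.598: |R|=0.39228 <1
  x=-6.502: |R|=1.05283 >1
  x=-6.501: |R|=1.05273 >1
So |R|<1 on (-6.0000, 0).

(-6.0000, 0).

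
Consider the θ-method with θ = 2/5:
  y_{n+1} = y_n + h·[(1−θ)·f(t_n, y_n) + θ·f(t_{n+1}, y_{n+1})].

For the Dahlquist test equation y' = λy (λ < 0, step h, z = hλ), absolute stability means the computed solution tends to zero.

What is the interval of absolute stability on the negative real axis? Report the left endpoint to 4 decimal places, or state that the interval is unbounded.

With y'=λy (z=hλ):
  y_{n+1} = y_n + z·[3/5·y_n + 2/5·y_{n+1}] ⇒ (1 − 2/5z)y_{n+1} = (1 + 3/5z)y_n
  ⇒ R(z) = (1 + 3/5z)/(1 − 2/5z).

Boundary: |R(x)|=1, x<0.
x=-1.48: |R|=0.0704
R=−1: 1+3/5x = −1+2/5x ⇒ -1/5x=2 ⇒ x=2/(-1/5)=-10.0000
Confirm numerically:
  x=-9.327: |R|=0.97155 <1
  x=-9.183: |R|=0.96503 <1
  x=-8.993: |R|=0.95619 <1
  x=-8.638: |R|=0.93886 <1
  x=-10.349: |R|=1.01358 >1
  x=-10.134: |R|=1.00530 >1
  x=-10.052: |R|=1.00207 >1
Interval (-10.0000, 0).

z∈(-10.0000,0).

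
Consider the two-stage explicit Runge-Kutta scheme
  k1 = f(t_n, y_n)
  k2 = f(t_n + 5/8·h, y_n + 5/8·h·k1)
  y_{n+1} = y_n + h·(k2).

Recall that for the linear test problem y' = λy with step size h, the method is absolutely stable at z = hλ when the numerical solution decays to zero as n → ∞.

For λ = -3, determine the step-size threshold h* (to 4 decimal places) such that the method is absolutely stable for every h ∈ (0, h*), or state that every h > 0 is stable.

(-1.6000,0); λ=-3 ⇒ h* = (8/5)/3 = 0.5333.

On y'=λy, z=hλ:
  k1=λy_n ⇒ h·k1=z·y_n;  k2=λ(1+5/8z)y_n ⇒ h·k2=z(1+5/8z)y_n
  y_{n+1}/y_n = 1 + z(1+5/8z) = 1 + z + 5/8z²
  Hence R(z) = 1 + z + 5/8z².

Boundary: |R(x)|=1, x<0.
x=-0.73: |R|=0.6031
R=1: x+5/8x²=0 ⇒ x=−8/5=-1.6000; min R=1−1/(4·5/8)=0.6000>−1
Confirm numerically:
  x=-1.533: |R|=0.93581 <1
  x=-1.209: |R|=0.70455 <1
  x=-1.205: |R|=0.70252 <1
  x=-0.657: |R|=0.61278 <1
  x=-2.106: |R|=1.66602 >1
  x=-1.652: |R|=1.05369 >1
So |R|<1 on (-1.6000, 0).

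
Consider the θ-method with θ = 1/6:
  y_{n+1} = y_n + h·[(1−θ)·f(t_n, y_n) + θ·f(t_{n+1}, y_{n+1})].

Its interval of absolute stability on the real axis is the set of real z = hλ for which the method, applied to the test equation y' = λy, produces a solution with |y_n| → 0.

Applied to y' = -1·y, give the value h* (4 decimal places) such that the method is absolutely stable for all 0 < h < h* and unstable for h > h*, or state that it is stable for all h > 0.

Test eqn y'=λy, z=hλ:
  y_{n+1} = y_n + z·[5/6·y_n + 1/6·y_{n+1}] ⇒ (1 − 1/6z)y_{n+1} = (1 + 5/6z)y_n
  R(z) = (1 + 5/6z)/(1 − 1/6z).

Need |R(x)|<1, x<0.
x=-1.26: |R|=0.0413
R=−1: 1+5/6x = −1+1/6x ⇒ -2/3x=2 ⇒ x=2/(-2/3)=-3.0000
Confirm numerically:
  x=-2.783: |R|=0.90117 <1
  x=-2.634: |R|=0.83044 <1
  x=-2.069: |R|=0.53848 <1
  x=-1.559: |R|=0.23747 <1
  x=-3.574: |R|=1.23982 >1
  x=-3.559: |R|=1.23392 >1
Stable set (-3.0000, 0).

(-3.0000,0); λ=-1 ⇒ h* = (3)/1 = 3.0000.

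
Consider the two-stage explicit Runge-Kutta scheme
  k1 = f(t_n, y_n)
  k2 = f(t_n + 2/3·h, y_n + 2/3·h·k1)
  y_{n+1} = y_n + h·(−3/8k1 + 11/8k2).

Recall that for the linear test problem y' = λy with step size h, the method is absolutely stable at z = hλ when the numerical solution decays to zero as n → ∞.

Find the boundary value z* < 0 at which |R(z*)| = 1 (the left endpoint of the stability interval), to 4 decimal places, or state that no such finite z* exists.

left endpoint -1.0909.

Test eqn y'=λy, z=hλ:
  k1=λy_n ⇒ h·k1=z·y_n;  k2=λ(1+2/3z)y_n ⇒ h·k2=z(1+2/3z)y_n
  y_{n+1}/y_n = 1 − 3/8z + 11/8z(1+2/3z) = 1 + z + 11/12z²
  ⇒ R(z) = 1 + z + 11/12z².

Find x<0 with |R(x)|<1.
x=-0.81: |R|=0.7914
R=1: x+11/12x²=0 ⇒ x=−12/11=-1.0909; min R=1−1/(4·11/12)=0.7273>−1
Confirm numerically:
  x=-0.924: |R|=0.85863 <1
  x=-0.832: |R|=0.80254 <1
  x=-0.793: |R|=0.78344 <1
  x=-0.753: |R|=0.76676 <1
  x=-1.601: |R|=1.74860 >1
  x=-1.532: |R|=1.61944 >1
Stable set (-1.0909, 0).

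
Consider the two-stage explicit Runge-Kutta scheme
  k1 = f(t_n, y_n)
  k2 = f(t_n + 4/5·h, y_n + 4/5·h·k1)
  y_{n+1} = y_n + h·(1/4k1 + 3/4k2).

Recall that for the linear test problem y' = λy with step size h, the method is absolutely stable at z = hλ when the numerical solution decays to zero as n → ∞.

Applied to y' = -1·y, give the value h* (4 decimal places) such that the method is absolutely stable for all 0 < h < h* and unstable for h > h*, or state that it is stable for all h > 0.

Test eqn y'=λy, z=hλ:
  k1=λy_n ⇒ h·k1=z·y_n;  k2=λ(1+4/5z)y_n ⇒ h·k2=z(1+4/5z)y_n
  y_{n+1}/y_n = 1 + 1/4z + 3/4z(1+4/5z) = 1 + z + 3/5z²
  ⇒ R(z) = 1 + z + 3/5z².

Boundary: |R(x)|=1, x<0.
x=-1.06: |R|=0.6142
R=1: x+3/5x²=0 ⇒ x=−5/3=-1.6667; min R=1−1/(4·3/5)=0.5833>−1
Confirm numerically:
  x=-1.378: |R|=0.76133 <1
  x=-1.265: |R|=0.69513 <1
  x=-0.688: |R|=0.59601 <1
  x=-2.236: |R|=1.76382 >1
  x=-2.208: |R|=1.71716 >1
  x=-2.019: |R|=1.42682 >1
Interval (-1.6667, 0).

(-1.6667,0); λ=-1 ⇒ h* = (5/3)/1 = 1.6667.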